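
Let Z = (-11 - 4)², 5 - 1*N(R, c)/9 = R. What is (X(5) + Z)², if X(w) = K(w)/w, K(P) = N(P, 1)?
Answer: 50625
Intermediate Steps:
N(R, c) = 45 - 9*R
K(P) = 45 - 9*P
X(w) = (45 - 9*w)/w
Z = 225 (Z = (-15)² = 225)
(X(5) + Z)² = ((-9 + 45/5) + 225)² = ((-9 + 45*(⅕)) + 225)² = ((-9 + 9) + 225)² = (0 + 225)² = 225² = 50625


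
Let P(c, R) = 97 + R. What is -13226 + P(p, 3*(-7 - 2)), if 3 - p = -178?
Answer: -13156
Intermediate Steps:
p = 181 (p = 3 - 1*(-178) = 3 + 178 = 181)
-13226 + P(p, 3*(-7 - 2)) = -13226 + (97 + 3*(-7 - 2)) = -13226 + (97 + 3*(-9)) = -13226 + (97 - 27) = -13226 + 70 = -13156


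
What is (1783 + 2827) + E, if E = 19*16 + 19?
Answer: 4933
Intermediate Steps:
E = 323 (E = 304 + 19 = 323)
(1783 + 2827) + E = (1783 + 2827) + 323 = 4610 + 323 = 4933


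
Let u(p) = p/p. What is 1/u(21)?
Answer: 1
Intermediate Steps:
u(p) = 1
1/u(21) = 1/1 = 1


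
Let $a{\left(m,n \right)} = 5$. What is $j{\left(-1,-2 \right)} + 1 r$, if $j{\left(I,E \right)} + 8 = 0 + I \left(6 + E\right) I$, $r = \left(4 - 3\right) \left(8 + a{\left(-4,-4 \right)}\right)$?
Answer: $9$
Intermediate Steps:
$r = 13$ ($r = \left(4 - 3\right) \left(8 + 5\right) = 1 \cdot 13 = 13$)
$j{\left(I,E \right)} = -8 + I^{2} \left(6 + E\right)$ ($j{\left(I,E \right)} = -8 + \left(0 + I \left(6 + E\right) I\right) = -8 + \left(0 + I I \left(6 + E\right)\right) = -8 + \left(0 + I^{2} \left(6 + E\right)\right) = -8 + I^{2} \left(6 + E\right)$)
$j{\left(-1,-2 \right)} + 1 r = \left(-8 + 6 \left(-1\right)^{2} - 2 \left(-1\right)^{2}\right) + 1 \cdot 13 = \left(-8 + 6 \cdot 1 - 2\right) + 13 = \left(-8 + 6 - 2\right) + 13 = -4 + 13 = 9$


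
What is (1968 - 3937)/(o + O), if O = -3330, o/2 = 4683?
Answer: -1969/6036 ≈ -0.32621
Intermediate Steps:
o = 9366 (o = 2*4683 = 9366)
(1968 - 3937)/(o + O) = (1968 - 3937)/(9366 - 3330) = -1969/6036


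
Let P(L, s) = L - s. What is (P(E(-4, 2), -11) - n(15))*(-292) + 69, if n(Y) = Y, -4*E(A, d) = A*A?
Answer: 2405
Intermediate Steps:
E(A, d) = -A**2/4 (E(A, d) = -A*A/4 = -A**2/4)
(P(E(-4, 2), -11) - n(15))*(-292) + 69 = ((-1/4*(-4)**2 - 1*(-11)) - 1*15)*(-292) + 69 = ((-1/4*16 + 11) - 15)*(-292) + 69 = ((-4 + 11) - 15)*(-292) + 69 = (7 - 15)*(-292) + 69 = -8*(-292) + 69 = 2336 + 69 = 2405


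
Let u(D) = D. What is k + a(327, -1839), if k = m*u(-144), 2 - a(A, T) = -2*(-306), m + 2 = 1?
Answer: -466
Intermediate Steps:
m = -1 (m = -2 + 1 = -1)
a(A, T) = -610 (a(A, T) = 2 - (-2)*(-306) = 2 - 1*612 = 2 - 612 = -610)
k = 144 (k = -1*(-144) = 144)
k + a(327, -1839) = 144 - 610 = -466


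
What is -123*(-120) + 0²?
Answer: 14760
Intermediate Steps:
-123*(-120) + 0² = 14760 + 0 = 14760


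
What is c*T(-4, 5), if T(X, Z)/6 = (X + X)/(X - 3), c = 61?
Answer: 2928/7 ≈ 418.29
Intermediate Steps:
T(X, Z) = 12*X/(-3 + X) (T(X, Z) = 6*((X + X)/(X - 3)) = 6*((2*X)/(-3 + X)) = 6*(2*X/(-3 + X)) = 12*X/(-3 + X))
c*T(-4, 5) = 61*(12*(-4)/(-3 - 4)) = 61*(12*(-4)/(-7)) = 61*(12*(-4)*(-⅐)) = 61*(48/7) = 2928/7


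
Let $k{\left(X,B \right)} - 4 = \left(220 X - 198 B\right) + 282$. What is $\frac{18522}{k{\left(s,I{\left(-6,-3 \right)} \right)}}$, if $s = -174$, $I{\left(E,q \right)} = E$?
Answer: $- \frac{1323}{2629} \approx -0.50323$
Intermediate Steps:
$k{\left(X,B \right)} = 286 - 198 B + 220 X$ ($k{\left(X,B \right)} = 4 - \left(-282 - 220 X + 198 B\right) = 4 + \left(282 - 198 B + 220 X\right) = 286 - 198 B + 220 X$)
$\frac{18522}{k{\left(s,I{\left(-6,-3 \right)} \right)}} = \frac{18522}{286 - -1188 + 220 \left(-174\right)} = \frac{18522}{286 + 1188 - 38280} = \frac{18522}{-36806} = 18522 \left(- \frac{1}{36806}\right) = - \frac{1323}{2629}$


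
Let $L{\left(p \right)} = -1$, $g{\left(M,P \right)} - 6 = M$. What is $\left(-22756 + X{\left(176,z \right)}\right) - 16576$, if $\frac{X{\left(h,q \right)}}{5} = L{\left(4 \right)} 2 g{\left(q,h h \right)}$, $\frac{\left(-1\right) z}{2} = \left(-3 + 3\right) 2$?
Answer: $-39392$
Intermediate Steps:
$g{\left(M,P \right)} = 6 + M$
$z = 0$ ($z = - 2 \left(-3 + 3\right) 2 = - 2 \cdot 0 \cdot 2 = \left(-2\right) 0 = 0$)
$X{\left(h,q \right)} = -60 - 10 q$ ($X{\left(h,q \right)} = 5 \left(-1\right) 2 \left(6 + q\right) = 5 \left(- 2 \left(6 + q\right)\right) = 5 \left(-12 - 2 q\right) = -60 - 10 q$)
$\left(-22756 + X{\left(176,z \right)}\right) - 16576 = \left(-22756 - 60\right) - 16576 = -22816 - 16576 = -39392$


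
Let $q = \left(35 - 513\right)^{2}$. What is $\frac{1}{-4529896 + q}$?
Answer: $- \frac{1}{4301412} \approx -2.3248 \cdot 10^{-7}$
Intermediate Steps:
$q = 228484$ ($q = \left(-478\right)^{2} = 228484$)
$\frac{1}{-4529896 + q} = \frac{1}{-4529896 + 228484} = \frac{1}{-4301412} = - \frac{1}{4301412}$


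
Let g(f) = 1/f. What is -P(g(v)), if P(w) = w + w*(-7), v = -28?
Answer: -3/14 ≈ -0.21429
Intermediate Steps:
P(w) = -6*w (P(w) = w - 7*w = -6*w)
-P(g(v)) = -(-6)/(-28) = -(-6)*(-1)/28 = -1*3/14 = -3/14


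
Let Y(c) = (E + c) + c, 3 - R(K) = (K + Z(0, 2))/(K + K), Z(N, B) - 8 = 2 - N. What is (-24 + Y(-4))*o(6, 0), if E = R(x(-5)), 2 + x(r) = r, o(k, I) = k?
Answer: -1209/7 ≈ -172.71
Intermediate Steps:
Z(N, B) = 10 - N (Z(N, B) = 8 + (2 - N) = 10 - N)
x(r) = -2 + r
R(K) = 3 - (10 + K)/(2*K) (R(K) = 3 - (K + (10 - 1*0))/(K + K) = 3 - (K + (10 + 0))/(2*K) = 3 - (K + 10)*1/(2*K) = 3 - (10 + K)*1/(2*K) = 3 - (10 + K)/(2*K))
E = 45/14 (E = 5/2 - 5/(-2 - 5) = 5/2 - 5/(-7) = 5/2 - 5*(-1/7) = 5/2 + 5/7 = 45/14 ≈ 3.2143)
Y(c) = 45/14 + 2*c (Y(c) = (45/14 + c) + c = 45/14 + 2*c)
(-24 + Y(-4))*o(6, 0) = (-24 + (45/14 + 2*(-4)))*6 = (-24 + (45/14 - 8))*6 = (-24 - 67/14)*6 = -403/14*6 = -1209/7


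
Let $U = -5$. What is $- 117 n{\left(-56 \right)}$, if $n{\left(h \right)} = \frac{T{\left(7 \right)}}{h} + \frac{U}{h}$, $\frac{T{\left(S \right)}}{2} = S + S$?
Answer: $\frac{2691}{56} \approx 48.054$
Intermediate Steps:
$T{\left(S \right)} = 4 S$ ($T{\left(S \right)} = 2 \left(S + S\right) = 2 \cdot 2 S = 4 S$)
$n{\left(h \right)} = \frac{23}{h}$ ($n{\left(h \right)} = \frac{4 \cdot 7}{h} - \frac{5}{h} = \frac{28}{h} - \frac{5}{h} = \frac{23}{h}$)
$- 117 n{\left(-56 \right)} = - 117 \frac{23}{-56} = - 117 \cdot 23 \left(- \frac{1}{56}\right) = \left(-117\right) \left(- \frac{23}{56}\right) = \frac{2691}{56}$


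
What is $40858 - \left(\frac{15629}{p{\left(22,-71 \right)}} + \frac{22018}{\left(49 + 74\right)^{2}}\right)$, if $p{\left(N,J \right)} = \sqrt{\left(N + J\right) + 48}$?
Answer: $\frac{618118664}{15129} + 15629 i \approx 40857.0 + 15629.0 i$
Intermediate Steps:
$p{\left(N,J \right)} = \sqrt{48 + J + N}$ ($p{\left(N,J \right)} = \sqrt{\left(J + N\right) + 48} = \sqrt{48 + J + N}$)
$40858 - \left(\frac{15629}{p{\left(22,-71 \right)}} + \frac{22018}{\left(49 + 74\right)^{2}}\right) = 40858 - \left(\frac{15629}{\sqrt{48 - 71 + 22}} + \frac{22018}{\left(49 + 74\right)^{2}}\right) = 40858 - \left(\frac{22018}{15129} + 15629 \left(- i\right)\right) = 40858 - \left(\frac{22018}{15129} - 15629 i\right) = \frac{618118664}{15129} + 15629 i$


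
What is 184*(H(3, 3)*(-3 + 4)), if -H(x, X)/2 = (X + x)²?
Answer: -13248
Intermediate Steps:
H(x, X) = -2*(X + x)²
184*(H(3, 3)*(-3 + 4)) = 184*((-2*(3 + 3)²)*(-3 + 4)) = 184*(-2*6²*1) = 184*(-2*36*1) = 184*(-72*1) = 184*(-72) = -13248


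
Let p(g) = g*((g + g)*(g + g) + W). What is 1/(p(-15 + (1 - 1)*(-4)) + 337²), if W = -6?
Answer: 1/100159 ≈ 9.9841e-6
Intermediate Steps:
p(g) = g*(-6 + 4*g²) (p(g) = g*((g + g)*(g + g) - 6) = g*((2*g)*(2*g) - 6) = g*(4*g² - 6) = g*(-6 + 4*g²))
1/(p(-15 + (1 - 1)*(-4)) + 337²) = 1/((-6*(-15 + (1 - 1)*(-4)) + 4*(-15 + (1 - 1)*(-4))³) + 337²) = 1/((-6*(-15 + 0*(-4)) + 4*(-15 + 0*(-4))³) + 113569) = 1/((-6*(-15 + 0) + 4*(-15 + 0)³) + 113569) = 1/((-6*(-15) + 4*(-15)³) + 113569) = 1/((90 + 4*(-3375)) + 113569) = 1/((90 - 13500) + 113569) = 1/(-13410 + 113569) = 1/100159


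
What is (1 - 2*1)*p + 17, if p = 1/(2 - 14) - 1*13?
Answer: 361/12 ≈ 30.083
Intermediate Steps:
p = -157/12 (p = 1/(-12) - 13 = -1/12 - 13 = -157/12 ≈ -13.083)
(1 - 2*1)*p + 17 = (1 - 2*1)*(-157/12) + 17 = (1 - 2)*(-157/12) + 17 = -1*(-157/12) + 17 = 157/12 + 17 = 361/12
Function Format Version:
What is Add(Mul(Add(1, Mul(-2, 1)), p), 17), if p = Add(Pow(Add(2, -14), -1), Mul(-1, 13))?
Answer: Rational(361, 12) ≈ 30.083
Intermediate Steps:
p = Rational(-157, 12) (p = Add(Pow(-12, -1), -13) = Add(Rational(-1, 12), -13) = Rational(-157, 12) ≈ -13.083)
Add(Mul(Add(1, Mul(-2, 1)), p), 17) = Add(Mul(Add(1, Mul(-2, 1)), Rational(-157, 12)), 17) = Add(Mul(Add(1, -2), Rational(-157, 12)), 17) = Add(Mul(-1, Rational(-157, 12)), 17) = Add(Rational(157, 12), 17) = Rational(361, 12)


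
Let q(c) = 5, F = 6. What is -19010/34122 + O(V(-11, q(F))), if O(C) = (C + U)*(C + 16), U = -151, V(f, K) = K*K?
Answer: -88146631/17061 ≈ -5166.6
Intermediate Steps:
V(f, K) = K²
O(C) = (-151 + C)*(16 + C) (O(C) = (C - 151)*(C + 16) = (-151 + C)*(16 + C))
-19010/34122 + O(V(-11, q(F))) = -19010/34122 + (-2416 + (5²)² - 135*5²) = -19010*1/34122 + (-2416 + 25² - 135*25) = -9505/17061 + (-2416 + 625 - 3375) = -9505/17061 - 5166 = -88146631/17061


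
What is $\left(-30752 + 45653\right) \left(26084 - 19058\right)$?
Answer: $104694426$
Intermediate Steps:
$\left(-30752 + 45653\right) \left(26084 - 19058\right) = 14901 \cdot 7026 = 104694426$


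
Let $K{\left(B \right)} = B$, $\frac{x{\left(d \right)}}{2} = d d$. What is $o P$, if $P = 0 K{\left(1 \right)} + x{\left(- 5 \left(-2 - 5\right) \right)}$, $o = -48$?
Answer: $-117600$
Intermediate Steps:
$x{\left(d \right)} = 2 d^{2}$ ($x{\left(d \right)} = 2 d d = 2 d^{2}$)
$P = 2450$ ($P = 0 \cdot 1 + 2 \left(- 5 \left(-2 - 5\right)\right)^{2} = 0 + 2 \left(\left(-5\right) \left(-7\right)\right)^{2} = 0 + 2 \cdot 35^{2} = 0 + 2 \cdot 1225 = 0 + 2450 = 2450$)
$o P = \left(-48\right) 2450 = -117600$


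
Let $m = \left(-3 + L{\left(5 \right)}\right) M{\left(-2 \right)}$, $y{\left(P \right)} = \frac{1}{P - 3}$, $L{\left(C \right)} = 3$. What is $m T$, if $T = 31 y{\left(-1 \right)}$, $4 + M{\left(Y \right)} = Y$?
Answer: $0$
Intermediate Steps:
$y{\left(P \right)} = \frac{1}{-3 + P}$
$M{\left(Y \right)} = -4 + Y$
$m = 0$ ($m = \left(-3 + 3\right) \left(-4 - 2\right) = 0 \left(-6\right) = 0$)
$T = - \frac{31}{4}$ ($T = \frac{31}{-3 - 1} = \frac{31}{-4} = 31 \left(- \frac{1}{4}\right) = - \frac{31}{4} \approx -7.75$)
$m T = 0 \left(- \frac{31}{4}\right) = 0$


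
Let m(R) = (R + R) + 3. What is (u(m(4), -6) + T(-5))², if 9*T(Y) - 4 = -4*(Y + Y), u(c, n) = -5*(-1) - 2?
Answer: 5041/81 ≈ 62.235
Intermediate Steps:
m(R) = 3 + 2*R (m(R) = 2*R + 3 = 3 + 2*R)
u(c, n) = 3 (u(c, n) = 5 - 2 = 3)
T(Y) = 4/9 - 8*Y/9 (T(Y) = 4/9 + (-4*(Y + Y))/9 = 4/9 + (-8*Y)/9 = 4/9 - 8*Y/9)
(u(m(4), -6) + T(-5))² = (3 + (4/9 - 8/9*(-5)))² = (3 + (4/9 + 40/9))² = (3 + 44/9)² = (71/9)² = 5041/81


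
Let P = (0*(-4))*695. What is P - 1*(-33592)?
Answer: 33592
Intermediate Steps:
P = 0 (P = 0*695 = 0)
P - 1*(-33592) = 0 - 1*(-33592) = 0 + 33592 = 33592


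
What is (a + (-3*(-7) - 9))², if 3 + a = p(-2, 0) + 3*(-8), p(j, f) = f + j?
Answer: 289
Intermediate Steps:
a = -29 (a = -3 + ((0 - 2) + 3*(-8)) = -3 + (-2 - 24) = -3 - 26 = -29)
(a + (-3*(-7) - 9))² = (-29 + (-3*(-7) - 9))² = (-29 + (21 - 9))² = (-29 + 12)² = (-17)² = 289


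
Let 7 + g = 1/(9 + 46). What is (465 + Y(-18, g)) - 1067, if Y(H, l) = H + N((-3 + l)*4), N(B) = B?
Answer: -36296/55 ≈ -659.93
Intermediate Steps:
g = -384/55 (g = -7 + 1/(9 + 46) = -7 + 1/55 = -384/55 ≈ -6.9818)
Y(H, l) = -12 + H + 4*l (Y(H, l) = H + (-3 + l)*4 = H + (-12 + 4*l) = -12 + H + 4*l)
(465 + Y(-18, g)) - 1067 = (465 + (-12 - 18 + 4*(-384/55))) - 1067 = (465 + (-12 - 18 - 1536/55)) - 1067 = (465 - 3186/55) - 1067 = 22389/55 - 1067 = -36296/55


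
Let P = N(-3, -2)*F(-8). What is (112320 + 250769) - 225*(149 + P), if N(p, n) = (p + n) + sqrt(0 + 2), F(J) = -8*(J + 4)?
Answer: 365564 - 7200*sqrt(2) ≈ 3.5538e+5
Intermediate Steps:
F(J) = -32 - 8*J (F(J) = -8*(4 + J) = -32 - 8*J)
N(p, n) = n + p + sqrt(2) (N(p, n) = (n + p) + sqrt(2) = n + p + sqrt(2))
P = -160 + 32*sqrt(2) (P = (-2 - 3 + sqrt(2))*(-32 - 8*(-8)) = (-5 + sqrt(2))*(-32 + 64) = (-5 + sqrt(2))*32 = -160 + 32*sqrt(2) ≈ -114.75)
(112320 + 250769) - 225*(149 + P) = (112320 + 250769) - 225*(149 + (-160 + 32*sqrt(2))) = 363089 - 225*(-11 + 32*sqrt(2)) = 363089 + (2475 - 7200*sqrt(2)) = 365564 - 7200*sqrt(2)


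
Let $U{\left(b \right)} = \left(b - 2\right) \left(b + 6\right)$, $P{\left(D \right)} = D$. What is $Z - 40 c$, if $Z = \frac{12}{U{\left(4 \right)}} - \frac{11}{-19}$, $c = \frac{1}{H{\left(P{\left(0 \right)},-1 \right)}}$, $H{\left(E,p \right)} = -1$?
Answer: $\frac{3912}{95} \approx 41.179$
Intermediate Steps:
$U{\left(b \right)} = \left(-2 + b\right) \left(6 + b\right)$
$c = -1$ ($c = \frac{1}{-1} = -1$)
$Z = \frac{112}{95}$ ($Z = \frac{12}{-12 + 4^{2} + 4 \cdot 4} - \frac{11}{-19} = \frac{12}{-12 + 16 + 16} - - \frac{11}{19} = \frac{12}{20} + \frac{11}{19} = 12 \cdot \frac{1}{20} + \frac{11}{19} = \frac{3}{5} + \frac{11}{19} = \frac{112}{95} \approx 1.1789$)
$Z - 40 c = \frac{112}{95} - -40 = \frac{112}{95} + 40 = \frac{3912}{95}$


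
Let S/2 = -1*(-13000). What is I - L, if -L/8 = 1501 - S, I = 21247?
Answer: -174745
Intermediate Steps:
S = 26000 (S = 2*(-1*(-13000)) = 2*13000 = 26000)
L = 195992 (L = -8*(1501 - 1*26000) = -8*(1501 - 26000) = -8*(-24499) = 195992)
I - L = 21247 - 1*195992 = 21247 - 195992 = -174745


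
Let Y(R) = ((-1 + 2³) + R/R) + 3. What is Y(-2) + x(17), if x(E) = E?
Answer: 28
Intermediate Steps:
Y(R) = 11 (Y(R) = ((-1 + 8) + 1) + 3 = (7 + 1) + 3 = 8 + 3 = 11)
Y(-2) + x(17) = 11 + 17 = 28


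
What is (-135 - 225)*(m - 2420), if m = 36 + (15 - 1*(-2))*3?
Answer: 839880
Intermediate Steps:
m = 87 (m = 36 + (15 + 2)*3 = 36 + 17*3 = 36 + 51 = 87)
(-135 - 225)*(m - 2420) = (-135 - 225)*(87 - 2420) = -360*(-2333) = 839880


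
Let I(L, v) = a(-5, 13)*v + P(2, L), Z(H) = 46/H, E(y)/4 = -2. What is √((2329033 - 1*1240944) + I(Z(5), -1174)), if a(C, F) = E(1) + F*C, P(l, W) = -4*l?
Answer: √1173783 ≈ 1083.4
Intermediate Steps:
E(y) = -8 (E(y) = 4*(-2) = -8)
a(C, F) = -8 + C*F (a(C, F) = -8 + F*C = -8 + C*F)
I(L, v) = -8 - 73*v (I(L, v) = (-8 - 5*13)*v - 4*2 = (-8 - 65)*v - 8 = -73*v - 8 = -8 - 73*v)
√((2329033 - 1*1240944) + I(Z(5), -1174)) = √((2329033 - 1*1240944) + (-8 - 73*(-1174))) = √((2329033 - 1240944) + (-8 + 85702)) = √(1088089 + 85694) = √1173783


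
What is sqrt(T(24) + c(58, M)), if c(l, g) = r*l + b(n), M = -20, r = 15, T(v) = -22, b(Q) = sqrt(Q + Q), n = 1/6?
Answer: sqrt(7632 + 3*sqrt(3))/3 ≈ 29.130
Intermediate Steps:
n = 1/6 ≈ 0.16667
b(Q) = sqrt(2)*sqrt(Q) (b(Q) = sqrt(2*Q) = sqrt(2)*sqrt(Q))
c(l, g) = 15*l + sqrt(3)/3 (c(l, g) = 15*l + sqrt(2)*sqrt(1/6) = 15*l + sqrt(2)*(sqrt(6)/6) = 15*l + sqrt(3)/3)
sqrt(T(24) + c(58, M)) = sqrt(-22 + (15*58 + sqrt(3)/3)) = sqrt(-22 + (870 + sqrt(3)/3)) = sqrt(848 + sqrt(3)/3)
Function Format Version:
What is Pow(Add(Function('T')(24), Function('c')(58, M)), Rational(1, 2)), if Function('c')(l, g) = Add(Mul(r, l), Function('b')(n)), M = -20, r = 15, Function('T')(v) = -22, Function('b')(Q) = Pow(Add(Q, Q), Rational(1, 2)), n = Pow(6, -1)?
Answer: Mul(Rational(1, 3), Pow(Add(7632, Mul(3, Pow(3, Rational(1, 2)))), Rational(1, 2))) ≈ 29.130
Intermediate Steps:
n = Rational(1, 6) ≈ 0.16667
Function('b')(Q) = Mul(Pow(2, Rational(1, 2)), Pow(Q, Rational(1, 2))) (Function('b')(Q) = Pow(Mul(2, Q), Rational(1, 2)) = Mul(Pow(2, Rational(1, 2)), Pow(Q, Rational(1, 2))))
Function('c')(l, g) = Add(Mul(15, l), Mul(Rational(1, 3), Pow(3, Rational(1, 2)))) (Function('c')(l, g) = Add(Mul(15, l), Mul(Pow(2, Rational(1, 2)), Pow(Rational(1, 6), Rational(1, 2)))) = Add(Mul(15, l), Mul(Pow(2, Rational(1, 2)), Mul(Rational(1, 6), Pow(6, Rational(1, 2))))) = Add(Mul(15, l), Mul(Rational(1, 3), Pow(3, Rational(1, 2)))))
Pow(Add(Function('T')(24), Function('c')(58, M)), Rational(1, 2)) = Pow(Add(-22, Add(Mul(15, 58), Mul(Rational(1, 3), Pow(3, Rational(1, 2))))), Rational(1, 2)) = Pow(Add(-22, Add(870, Mul(Rational(1, 3), Pow(3, Rational(1, 2))))), Rational(1, 2)) = Pow(Add(848, Mul(Rational(1, 3), Pow(3, Rational(1, 2)))), Rational(1, 2))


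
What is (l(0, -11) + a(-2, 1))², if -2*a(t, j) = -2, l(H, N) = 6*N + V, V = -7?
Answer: 5184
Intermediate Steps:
l(H, N) = -7 + 6*N (l(H, N) = 6*N - 7 = -7 + 6*N)
a(t, j) = 1 (a(t, j) = -½*(-2) = 1)
(l(0, -11) + a(-2, 1))² = ((-7 + 6*(-11)) + 1)² = ((-7 - 66) + 1)² = (-73 + 1)² = (-72)² = 5184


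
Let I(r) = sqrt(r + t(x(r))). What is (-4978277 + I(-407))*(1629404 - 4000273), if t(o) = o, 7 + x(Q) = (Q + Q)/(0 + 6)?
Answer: 11802842612713 - 2370869*I*sqrt(4947)/3 ≈ 1.1803e+13 - 5.5585e+7*I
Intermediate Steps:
x(Q) = -7 + Q/3 (x(Q) = -7 + (Q + Q)/(0 + 6) = -7 + (2*Q)/6 = -7 + (2*Q)*(1/6) = -7 + Q/3)
I(r) = sqrt(-7 + 4*r/3) (I(r) = sqrt(r + (-7 + r/3)) = sqrt(-7 + 4*r/3))
(-4978277 + I(-407))*(1629404 - 4000273) = (-4978277 + sqrt(-63 + 12*(-407))/3)*(1629404 - 4000273) = (-4978277 + sqrt(-63 - 4884)/3)*(-2370869) = (-4978277 + sqrt(-4947)/3)*(-2370869) = (-4978277 + (I*sqrt(4947))/3)*(-2370869) = (-4978277 + I*sqrt(4947)/3)*(-2370869) = 11802842612713 - 2370869*I*sqrt(4947)/3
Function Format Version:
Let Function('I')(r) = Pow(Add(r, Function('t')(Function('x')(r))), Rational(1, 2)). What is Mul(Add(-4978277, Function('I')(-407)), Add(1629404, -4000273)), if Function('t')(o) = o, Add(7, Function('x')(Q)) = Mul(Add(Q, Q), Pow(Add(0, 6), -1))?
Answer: Add(11802842612713, Mul(Rational(-2370869, 3), I, Pow(4947, Rational(1, 2)))) ≈ Add(1.1803e+13, Mul(-5.5585e+7, I))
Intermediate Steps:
Function('x')(Q) = Add(-7, Mul(Rational(1, 3), Q)) (Function('x')(Q) = Add(-7, Mul(Add(Q, Q), Pow(Add(0, 6), -1))) = Add(-7, Mul(Mul(2, Q), Pow(6, -1))) = Add(-7, Mul(Mul(2, Q), Rational(1, 6))) = Add(-7, Mul(Rational(1, 3), Q)))
Function('I')(r) = Pow(Add(-7, Mul(Rational(4, 3), r)), Rational(1, 2)) (Function('I')(r) = Pow(Add(r, Add(-7, Mul(Rational(1, 3), r))), Rational(1, 2)) = Pow(Add(-7, Mul(Rational(4, 3), r)), Rational(1, 2)))
Mul(Add(-4978277, Function('I')(-407)), Add(1629404, -4000273)) = Mul(Add(-4978277, Mul(Rational(1, 3), Pow(Add(-63, Mul(12, -407)), Rational(1, 2)))), Add(1629404, -4000273)) = Mul(Add(-4978277, Mul(Rational(1, 3), Pow(Add(-63, -4884), Rational(1, 2)))), -2370869) = Mul(Add(-4978277, Mul(Rational(1, 3), Pow(-4947, Rational(1, 2)))), -2370869) = Mul(Add(-4978277, Mul(Rational(1, 3), Mul(I, Pow(4947, Rational(1, 2))))), -2370869) = Mul(Add(-4978277, Mul(Rational(1, 3), I, Pow(4947, Rational(1, 2)))), -2370869) = Add(11802842612713, Mul(Rational(-2370869, 3), I, Pow(4947, Rational(1, 2))))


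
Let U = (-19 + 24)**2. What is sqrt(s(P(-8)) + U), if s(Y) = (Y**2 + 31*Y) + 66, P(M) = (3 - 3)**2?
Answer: sqrt(91) ≈ 9.5394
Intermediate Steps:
P(M) = 0 (P(M) = 0**2 = 0)
s(Y) = 66 + Y**2 + 31*Y
U = 25 (U = 5**2 = 25)
sqrt(s(P(-8)) + U) = sqrt((66 + 0**2 + 31*0) + 25) = sqrt((66 + 0 + 0) + 25) = sqrt(66 + 25) = sqrt(91)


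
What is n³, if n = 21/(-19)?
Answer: -9261/6859 ≈ -1.3502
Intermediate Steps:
n = -21/19 (n = 21*(-1/19) = -21/19 ≈ -1.1053)
n³ = (-21/19)³ = -9261/6859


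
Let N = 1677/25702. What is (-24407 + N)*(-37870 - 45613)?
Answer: 52369473369871/25702 ≈ 2.0376e+9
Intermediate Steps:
N = 1677/25702 (N = 1677*(1/25702) = 1677/25702 ≈ 0.065248)
(-24407 + N)*(-37870 - 45613) = (-24407 + 1677/25702)*(-37870 - 45613) = -627307037/25702*(-83483) = 52369473369871/25702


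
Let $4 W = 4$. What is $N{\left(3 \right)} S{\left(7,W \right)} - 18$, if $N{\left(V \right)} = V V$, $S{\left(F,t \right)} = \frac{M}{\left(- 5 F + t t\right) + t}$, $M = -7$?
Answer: $- \frac{177}{11} \approx -16.091$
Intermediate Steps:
$W = 1$ ($W = \frac{1}{4} \cdot 4 = 1$)
$S{\left(F,t \right)} = - \frac{7}{t + t^{2} - 5 F}$ ($S{\left(F,t \right)} = - \frac{7}{\left(- 5 F + t t\right) + t} = - \frac{7}{\left(- 5 F + t^{2}\right) + t} = - \frac{7}{\left(t^{2} - 5 F\right) + t} = - \frac{7}{t + t^{2} - 5 F}$)
$N{\left(V \right)} = V^{2}$
$N{\left(3 \right)} S{\left(7,W \right)} - 18 = 3^{2} \left(- \frac{7}{1 + 1^{2} - 35}\right) - 18 = 9 \left(- \frac{7}{1 + 1 - 35}\right) - 18 = 9 \left(- \frac{7}{-33}\right) - 18 = 9 \left(\left(-7\right) \left(- \frac{1}{33}\right)\right) - 18 = 9 \cdot \frac{7}{33} - 18 = \frac{21}{11} - 18 = - \frac{177}{11}$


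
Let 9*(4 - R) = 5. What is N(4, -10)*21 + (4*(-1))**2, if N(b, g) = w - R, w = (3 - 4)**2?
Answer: -106/3 ≈ -35.333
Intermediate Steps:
R = 31/9 (R = 4 - 1/9*5 = 4 - 5/9 = 31/9 ≈ 3.4444)
w = 1 (w = (-1)**2 = 1)
N(b, g) = -22/9 (N(b, g) = 1 - 1*31/9 = 1 - 31/9 = -22/9)
N(4, -10)*21 + (4*(-1))**2 = -22/9*21 + (4*(-1))**2 = -154/3 + (-4)**2 = -154/3 + 16 = -106/3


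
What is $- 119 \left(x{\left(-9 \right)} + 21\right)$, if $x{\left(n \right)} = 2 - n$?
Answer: $-3808$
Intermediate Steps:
$- 119 \left(x{\left(-9 \right)} + 21\right) = - 119 \left(\left(2 - -9\right) + 21\right) = - 119 \left(\left(2 + 9\right) + 21\right) = - 119 \left(11 + 21\right) = \left(-119\right) 32 = -3808$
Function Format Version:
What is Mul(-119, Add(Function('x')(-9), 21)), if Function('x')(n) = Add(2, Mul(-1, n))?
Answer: -3808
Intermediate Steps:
Mul(-119, Add(Function('x')(-9), 21)) = Mul(-119, Add(Add(2, Mul(-1, -9)), 21)) = Mul(-119, Add(Add(2, 9), 21)) = Mul(-119, Add(11, 21)) = Mul(-119, 32) = -3808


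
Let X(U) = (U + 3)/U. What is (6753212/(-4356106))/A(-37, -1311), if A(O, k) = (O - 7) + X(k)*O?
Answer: 737788411/38507977040 ≈ 0.019159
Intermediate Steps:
X(U) = (3 + U)/U
A(O, k) = -7 + O + O*(3 + k)/k (A(O, k) = (O - 7) + ((3 + k)/k)*O = (-7 + O) + O*(3 + k)/k = -7 + O + O*(3 + k)/k)
(6753212/(-4356106))/A(-37, -1311) = (6753212/(-4356106))/(-7 + 2*(-37) + 3*(-37)/(-1311)) = (6753212*(-1/4356106))/(-7 - 74 + 3*(-37)*(-1/1311)) = -3376606/(2178053*(-7 - 74 + 37/437)) = -3376606/(2178053*(-35360/437)) = -3376606/2178053*(-437/35360) = 737788411/38507977040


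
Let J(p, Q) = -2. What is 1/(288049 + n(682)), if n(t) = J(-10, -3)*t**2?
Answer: -1/642199 ≈ -1.5571e-6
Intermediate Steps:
n(t) = -2*t**2
1/(288049 + n(682)) = 1/(288049 - 2*682**2) = 1/(288049 - 2*465124) = 1/(288049 - 930248) = 1/(-642199) = -1/642199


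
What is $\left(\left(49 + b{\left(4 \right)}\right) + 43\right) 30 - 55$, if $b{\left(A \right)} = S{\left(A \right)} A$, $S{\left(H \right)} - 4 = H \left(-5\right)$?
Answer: $785$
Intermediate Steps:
$S{\left(H \right)} = 4 - 5 H$ ($S{\left(H \right)} = 4 + H \left(-5\right) = 4 - 5 H$)
$b{\left(A \right)} = A \left(4 - 5 A\right)$ ($b{\left(A \right)} = \left(4 - 5 A\right) A = A \left(4 - 5 A\right)$)
$\left(\left(49 + b{\left(4 \right)}\right) + 43\right) 30 - 55 = \left(\left(49 + 4 \left(4 - 20\right)\right) + 43\right) 30 - 55 = \left(\left(49 + 4 \left(-16\right)\right) + 43\right) 30 - 55 = \left(\left(49 - 64\right) + 43\right) 30 - 55 = \left(-15 + 43\right) 30 - 55 = 28 \cdot 30 - 55 = 840 - 55 = 785$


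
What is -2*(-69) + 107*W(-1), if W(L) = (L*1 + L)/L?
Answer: 352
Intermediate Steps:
W(L) = 2 (W(L) = (L + L)/L = (2*L)/L = 2)
-2*(-69) + 107*W(-1) = -2*(-69) + 107*2 = 138 + 214 = 352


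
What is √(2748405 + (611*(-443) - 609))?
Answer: √2477123 ≈ 1573.9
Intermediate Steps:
√(2748405 + (611*(-443) - 609)) = √(2748405 + (-270673 - 609)) = √(2748405 - 271282) = √2477123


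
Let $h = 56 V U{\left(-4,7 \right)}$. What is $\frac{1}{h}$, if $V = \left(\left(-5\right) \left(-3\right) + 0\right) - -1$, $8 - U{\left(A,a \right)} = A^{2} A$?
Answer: $\frac{1}{64512} \approx 1.5501 \cdot 10^{-5}$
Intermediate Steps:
$U{\left(A,a \right)} = 8 - A^{3}$ ($U{\left(A,a \right)} = 8 - A^{2} A = 8 - A^{3}$)
$V = 16$ ($V = \left(15 + 0\right) + 1 = 15 + 1 = 16$)
$h = 64512$ ($h = 56 \cdot 16 \left(8 - \left(-4\right)^{3}\right) = 896 \left(8 - -64\right) = 896 \left(8 + 64\right) = 896 \cdot 72 = 64512$)
$\frac{1}{h} = \frac{1}{64512}$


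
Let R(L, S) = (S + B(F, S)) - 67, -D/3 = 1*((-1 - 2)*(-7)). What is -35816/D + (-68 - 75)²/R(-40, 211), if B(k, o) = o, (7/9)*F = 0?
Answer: 14002967/22365 ≈ 626.11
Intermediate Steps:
F = 0 (F = (9/7)*0 = 0)
D = -63 (D = -3*(-1 - 2)*(-7) = -3*(-3*(-7)) = -3*21 = -63)
R(L, S) = -67 + 2*S (R(L, S) = (S + S) - 67 = 2*S - 67 = -67 + 2*S)
-35816/D + (-68 - 75)²/R(-40, 211) = -35816/(-63) + (-68 - 75)²/(-67 + 2*211) = -35816*(-1/63) + (-143)²/(-67 + 422) = 35816/63 + 20449/355 = 14002967/22365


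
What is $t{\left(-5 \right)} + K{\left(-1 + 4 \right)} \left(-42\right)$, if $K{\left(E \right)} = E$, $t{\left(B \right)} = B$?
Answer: $-131$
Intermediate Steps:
$t{\left(-5 \right)} + K{\left(-1 + 4 \right)} \left(-42\right) = -5 + \left(-1 + 4\right) \left(-42\right) = -5 + 3 \left(-42\right) = -5 - 126 = -131$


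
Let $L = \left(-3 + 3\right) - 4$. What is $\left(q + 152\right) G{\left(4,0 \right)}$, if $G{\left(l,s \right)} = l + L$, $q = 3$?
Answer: $0$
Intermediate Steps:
$L = -4$ ($L = 0 - 4 = -4$)
$G{\left(l,s \right)} = -4 + l$ ($G{\left(l,s \right)} = l - 4 = -4 + l$)
$\left(q + 152\right) G{\left(4,0 \right)} = \left(3 + 152\right) \left(-4 + 4\right) = 155 \cdot 0 = 0$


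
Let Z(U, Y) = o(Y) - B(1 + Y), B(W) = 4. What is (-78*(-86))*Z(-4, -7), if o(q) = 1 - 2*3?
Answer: -60372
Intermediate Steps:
o(q) = -5 (o(q) = 1 - 6 = -5)
Z(U, Y) = -9 (Z(U, Y) = -5 - 1*4 = -5 - 4 = -9)
(-78*(-86))*Z(-4, -7) = -78*(-86)*(-9) = 6708*(-9) = -60372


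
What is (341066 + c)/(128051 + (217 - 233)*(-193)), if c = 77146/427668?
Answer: 72931545617/28041976926 ≈ 2.6008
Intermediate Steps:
c = 38573/213834 (c = 77146*(1/427668) = 38573/213834 ≈ 0.18039)
(341066 + c)/(128051 + (217 - 233)*(-193)) = (341066 + 38573/213834)/(128051 + (217 - 233)*(-193)) = 72931545617/(213834*(128051 - 16*(-193))) = 72931545617/(213834*(128051 + 3088)) = (72931545617/213834)/131139 = (72931545617/213834)*(1/131139) = 72931545617/28041976926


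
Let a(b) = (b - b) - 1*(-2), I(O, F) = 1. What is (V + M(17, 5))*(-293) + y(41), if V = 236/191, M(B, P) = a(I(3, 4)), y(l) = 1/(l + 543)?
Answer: -105747025/111544 ≈ -948.03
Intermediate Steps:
a(b) = 2 (a(b) = 0 + 2 = 2)
y(l) = 1/(543 + l)
M(B, P) = 2
V = 236/191 (V = 236*(1/191) = 236/191 ≈ 1.2356)
(V + M(17, 5))*(-293) + y(41) = (236/191 + 2)*(-293) + 1/(543 + 41) = (618/191)*(-293) + 1/584 = -181074/191 + 1/584 = -105747025/111544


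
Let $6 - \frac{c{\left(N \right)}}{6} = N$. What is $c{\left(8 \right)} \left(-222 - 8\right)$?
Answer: $2760$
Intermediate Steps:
$c{\left(N \right)} = 36 - 6 N$
$c{\left(8 \right)} \left(-222 - 8\right) = \left(36 - 48\right) \left(-222 - 8\right) = \left(36 - 48\right) \left(-230\right) = \left(-12\right) \left(-230\right) = 2760$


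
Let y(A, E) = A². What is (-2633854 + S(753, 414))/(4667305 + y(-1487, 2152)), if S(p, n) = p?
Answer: -2633101/6878474 ≈ -0.38280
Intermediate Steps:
(-2633854 + S(753, 414))/(4667305 + y(-1487, 2152)) = (-2633854 + 753)/(4667305 + (-1487)²) = -2633101/(4667305 + 2211169) = -2633101/6878474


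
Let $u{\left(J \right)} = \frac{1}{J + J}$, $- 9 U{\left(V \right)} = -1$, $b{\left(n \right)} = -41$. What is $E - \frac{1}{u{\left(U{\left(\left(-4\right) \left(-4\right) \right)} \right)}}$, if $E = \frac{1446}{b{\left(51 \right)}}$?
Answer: $- \frac{13096}{369} \approx -35.491$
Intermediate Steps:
$U{\left(V \right)} = \frac{1}{9}$ ($U{\left(V \right)} = \left(- \frac{1}{9}\right) \left(-1\right) = \frac{1}{9}$)
$u{\left(J \right)} = \frac{1}{2 J}$
$E = - \frac{1446}{41}$ ($E = \frac{1446}{-41} = 1446 \left(- \frac{1}{41}\right) = - \frac{1446}{41} \approx -35.268$)
$E - \frac{1}{u{\left(U{\left(\left(-4\right) \left(-4\right) \right)} \right)}} = - \frac{1446}{41} - \frac{1}{\frac{1}{2} \frac{1}{\frac{1}{9}}} = - \frac{1446}{41} - \frac{1}{\frac{1}{2} \cdot 9} = - \frac{1446}{41} - \frac{1}{\frac{9}{2}} = - \frac{1446}{41} - \frac{2}{9} = - \frac{13096}{369}$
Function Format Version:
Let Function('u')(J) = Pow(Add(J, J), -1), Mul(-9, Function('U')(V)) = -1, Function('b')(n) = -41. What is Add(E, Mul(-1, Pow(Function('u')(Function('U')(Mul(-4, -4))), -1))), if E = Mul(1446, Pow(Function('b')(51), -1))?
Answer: Rational(-13096, 369) ≈ -35.491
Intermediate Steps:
Function('U')(V) = Rational(1, 9) (Function('U')(V) = Mul(Rational(-1, 9), -1) = Rational(1, 9))
Function('u')(J) = Mul(Rational(1, 2), Pow(J, -1)) (Function('u')(J) = Pow(Mul(2, J), -1) = Mul(Rational(1, 2), Pow(J, -1)))
E = Rational(-1446, 41) (E = Mul(1446, Pow(-41, -1)) = Mul(1446, Rational(-1, 41)) = Rational(-1446, 41) ≈ -35.268)
Add(E, Mul(-1, Pow(Function('u')(Function('U')(Mul(-4, -4))), -1))) = Add(Rational(-1446, 41), Mul(-1, Pow(Mul(Rational(1, 2), Pow(Rational(1, 9), -1)), -1))) = Add(Rational(-1446, 41), Mul(-1, Pow(Mul(Rational(1, 2), 9), -1))) = Add(Rational(-1446, 41), Mul(-1, Pow(Rational(9, 2), -1))) = Add(Rational(-1446, 41), Mul(-1, Rational(2, 9))) = Add(Rational(-1446, 41), Rational(-2, 9)) = Rational(-13096, 369)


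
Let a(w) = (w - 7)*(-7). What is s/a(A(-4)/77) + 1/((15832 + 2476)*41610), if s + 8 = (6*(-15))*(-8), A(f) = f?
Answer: 1988795110901/137885054280 ≈ 14.424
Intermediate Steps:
s = 712 (s = -8 + (6*(-15))*(-8) = -8 - 90*(-8) = -8 + 720 = 712)
a(w) = 49 - 7*w (a(w) = (-7 + w)*(-7) = 49 - 7*w)
s/a(A(-4)/77) + 1/((15832 + 2476)*41610) = 712/(49 - (-28)/77) + 1/((15832 + 2476)*41610) = 712/(49 - (-28)/77) + (1/41610)/18308 = 712/(49 - 7*(-4/77)) + (1/18308)*(1/41610) = 712/(49 + 4/11) + 1/761795880 = 712/(543/11) + 1/761795880 = 712*(11/543) + 1/761795880 = 7832/543 + 1/761795880 = 1988795110901/137885054280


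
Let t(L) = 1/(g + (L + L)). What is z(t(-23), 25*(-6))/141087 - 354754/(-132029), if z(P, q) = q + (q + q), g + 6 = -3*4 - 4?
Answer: 16663921516/6209191841 ≈ 2.6838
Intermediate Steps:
g = -22 (g = -6 + (-3*4 - 4) = -6 + (-12 - 4) = -6 - 16 = -22)
t(L) = 1/(-22 + 2*L) (t(L) = 1/(-22 + (L + L)) = 1/(-22 + 2*L))
z(P, q) = 3*q (z(P, q) = q + 2*q = 3*q)
z(t(-23), 25*(-6))/141087 - 354754/(-132029) = (3*(25*(-6)))/141087 - 354754/(-132029) = (3*(-150))*(1/141087) - 354754*(-1/132029) = -450*1/141087 + 354754/132029 = -150/47029 + 354754/132029 = 16663921516/6209191841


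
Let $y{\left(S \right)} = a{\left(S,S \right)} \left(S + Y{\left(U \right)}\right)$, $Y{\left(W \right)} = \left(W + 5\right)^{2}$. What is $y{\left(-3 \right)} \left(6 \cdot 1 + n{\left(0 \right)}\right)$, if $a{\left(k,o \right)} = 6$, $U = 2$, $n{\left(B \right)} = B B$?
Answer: $1656$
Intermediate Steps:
$n{\left(B \right)} = B^{2}$
$Y{\left(W \right)} = \left(5 + W\right)^{2}$
$y{\left(S \right)} = 294 + 6 S$ ($y{\left(S \right)} = 6 \left(S + \left(5 + 2\right)^{2}\right) = 6 \left(S + 7^{2}\right) = 6 \left(S + 49\right) = 6 \left(49 + S\right) = 294 + 6 S$)
$y{\left(-3 \right)} \left(6 \cdot 1 + n{\left(0 \right)}\right) = \left(294 + 6 \left(-3\right)\right) \left(6 \cdot 1 + 0^{2}\right) = \left(294 - 18\right) \left(6 + 0\right) = 276 \cdot 6 = 1656$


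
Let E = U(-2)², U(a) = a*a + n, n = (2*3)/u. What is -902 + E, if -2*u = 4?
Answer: -901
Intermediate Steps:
u = -2 (u = -½*4 = -2)
n = -3 (n = (2*3)/(-2) = 6*(-½) = -3)
U(a) = -3 + a² (U(a) = a*a - 3 = a² - 3 = -3 + a²)
E = 1 (E = (-3 + (-2)²)² = (-3 + 4)² = 1² = 1)
-902 + E = -902 + 1 = -901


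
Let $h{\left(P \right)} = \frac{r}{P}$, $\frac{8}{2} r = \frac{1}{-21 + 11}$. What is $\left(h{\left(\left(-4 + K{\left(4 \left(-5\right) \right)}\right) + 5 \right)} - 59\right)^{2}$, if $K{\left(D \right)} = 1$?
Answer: $\frac{22287841}{6400} \approx 3482.5$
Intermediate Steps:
$r = - \frac{1}{40}$ ($r = \frac{1}{4 \left(-21 + 11\right)} = \frac{1}{4 \left(-10\right)} = \frac{1}{4} \left(- \frac{1}{10}\right) = - \frac{1}{40} \approx -0.025$)
$h{\left(P \right)} = - \frac{1}{40 P}$
$\left(h{\left(\left(-4 + K{\left(4 \left(-5\right) \right)}\right) + 5 \right)} - 59\right)^{2} = \left(- \frac{1}{40 \left(\left(-4 + 1\right) + 5\right)} - 59\right)^{2} = \left(- \frac{1}{40 \left(-3 + 5\right)} - 59\right)^{2} = \left(- \frac{1}{40 \cdot 2} - 59\right)^{2} = \left(\left(- \frac{1}{40}\right) \frac{1}{2} - 59\right)^{2} = \left(- \frac{1}{80} - 59\right)^{2} = \left(- \frac{4721}{80}\right)^{2} = \frac{22287841}{6400}$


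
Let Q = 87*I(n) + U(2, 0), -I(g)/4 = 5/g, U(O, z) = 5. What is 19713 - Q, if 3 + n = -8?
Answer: 215048/11 ≈ 19550.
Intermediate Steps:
n = -11 (n = -3 - 8 = -11)
I(g) = -20/g
Q = 1795/11 (Q = 87*(-20/(-11)) + 5 = 87*(-20*(-1/11)) + 5 = 87*(20/11) + 5 = 1740/11 + 5 = 1795/11 ≈ 163.18)
19713 - Q = 19713 - 1*1795/11 = 19713 - 1795/11 = 215048/11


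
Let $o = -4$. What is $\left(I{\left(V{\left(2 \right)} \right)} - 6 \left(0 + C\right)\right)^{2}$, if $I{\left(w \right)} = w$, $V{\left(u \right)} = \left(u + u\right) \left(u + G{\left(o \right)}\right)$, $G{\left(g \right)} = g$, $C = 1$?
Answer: $196$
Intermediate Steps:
$V{\left(u \right)} = 2 u \left(-4 + u\right)$ ($V{\left(u \right)} = \left(u + u\right) \left(u - 4\right) = 2 u \left(-4 + u\right)$)
$\left(I{\left(V{\left(2 \right)} \right)} - 6 \left(0 + C\right)\right)^{2} = \left(2 \cdot 2 \left(-4 + 2\right) - 6 \left(0 + 1\right)\right)^{2} = \left(2 \cdot 2 \left(-2\right) - 6\right)^{2} = \left(-8 - 6\right)^{2} = \left(-14\right)^{2} = 196$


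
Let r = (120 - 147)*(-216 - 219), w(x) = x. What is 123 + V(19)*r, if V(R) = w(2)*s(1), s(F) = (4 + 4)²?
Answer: 1503483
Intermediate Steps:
s(F) = 64 (s(F) = 8² = 64)
V(R) = 128 (V(R) = 2*64 = 128)
r = 11745 (r = -27*(-435) = 11745)
123 + V(19)*r = 123 + 128*11745 = 123 + 1503360 = 1503483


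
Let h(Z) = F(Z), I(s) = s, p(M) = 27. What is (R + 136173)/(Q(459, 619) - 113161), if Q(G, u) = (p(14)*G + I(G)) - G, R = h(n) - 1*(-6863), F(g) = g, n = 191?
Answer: -143227/100768 ≈ -1.4214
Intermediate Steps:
h(Z) = Z
R = 7054 (R = 191 - 1*(-6863) = 191 + 6863 = 7054)
Q(G, u) = 27*G (Q(G, u) = (27*G + G) - G = 28*G - G = 27*G)
(R + 136173)/(Q(459, 619) - 113161) = (7054 + 136173)/(27*459 - 113161) = 143227/(12393 - 113161) = 143227/(-100768) = 143227*(-1/100768) = -143227/100768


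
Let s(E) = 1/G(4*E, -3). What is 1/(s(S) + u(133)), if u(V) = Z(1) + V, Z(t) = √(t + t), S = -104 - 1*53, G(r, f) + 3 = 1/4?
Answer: 16049/2128439 - 121*√2/2128439 ≈ 0.0074599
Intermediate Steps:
G(r, f) = -11/4 (G(r, f) = -3 + 1/4 = -3 + ¼ = -11/4)
S = -157 (S = -104 - 53 = -157)
Z(t) = √2*√t (Z(t) = √(2*t) = √2*√t)
s(E) = -4/11 (s(E) = 1/(-11/4) = -4/11)
u(V) = V + √2 (u(V) = √2*√1 + V = √2*1 + V = √2 + V = V + √2)
1/(s(S) + u(133)) = 1/(-4/11 + (133 + √2)) = 1/(1459/11 + √2)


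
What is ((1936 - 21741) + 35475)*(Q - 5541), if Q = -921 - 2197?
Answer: -135686530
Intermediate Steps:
Q = -3118
((1936 - 21741) + 35475)*(Q - 5541) = ((1936 - 21741) + 35475)*(-3118 - 5541) = (-19805 + 35475)*(-8659) = 15670*(-8659) = -135686530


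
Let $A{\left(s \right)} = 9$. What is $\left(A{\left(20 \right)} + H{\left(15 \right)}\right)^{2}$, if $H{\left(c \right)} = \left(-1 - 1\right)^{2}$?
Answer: $169$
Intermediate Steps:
$H{\left(c \right)} = 4$ ($H{\left(c \right)} = \left(-2\right)^{2} = 4$)
$\left(A{\left(20 \right)} + H{\left(15 \right)}\right)^{2} = \left(9 + 4\right)^{2} = 13^{2} = 169$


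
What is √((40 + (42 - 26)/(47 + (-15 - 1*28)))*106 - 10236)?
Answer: 2*I*√1393 ≈ 74.646*I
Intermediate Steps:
√((40 + (42 - 26)/(47 + (-15 - 1*28)))*106 - 10236) = √((40 + 16/(47 + (-15 - 28)))*106 - 10236) = √((40 + 16/(47 - 43))*106 - 10236) = √((40 + 16/4)*106 - 10236) = √((40 + 16*(¼))*106 - 10236) = √((40 + 4)*106 - 10236) = √(44*106 - 10236) = √(4664 - 10236) = √(-5572) = 2*I*√1393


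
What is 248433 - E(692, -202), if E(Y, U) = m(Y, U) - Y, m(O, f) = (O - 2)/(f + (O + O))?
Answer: 49077510/197 ≈ 2.4912e+5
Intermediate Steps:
m(O, f) = (-2 + O)/(f + 2*O)
E(Y, U) = -Y + (-2 + Y)/(U + 2*Y) (E(Y, U) = (-2 + Y)/(U + 2*Y) - Y = -Y + (-2 + Y)/(U + 2*Y))
248433 - E(692, -202) = 248433 - (-2 + 692 - 1*692*(-202 + 2*692))/(-202 + 2*692) = 248433 - (-2 + 692 - 1*692*(-202 + 1384))/(-202 + 1384) = 248433 - (-2 + 692 - 1*692*1182)/1182 = 248433 - (-2 + 692 - 817944)/1182 = 248433 - (-817254)/1182 = 248433 - 1*(-136209/197) = 248433 + 136209/197 = 49077510/197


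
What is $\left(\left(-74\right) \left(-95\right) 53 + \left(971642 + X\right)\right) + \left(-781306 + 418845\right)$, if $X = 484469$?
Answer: $1466240$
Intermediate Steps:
$\left(\left(-74\right) \left(-95\right) 53 + \left(971642 + X\right)\right) + \left(-781306 + 418845\right) = \left(\left(-74\right) \left(-95\right) 53 + \left(971642 + 484469\right)\right) + \left(-781306 + 418845\right) = \left(7030 \cdot 53 + 1456111\right) - 362461 = \left(372590 + 1456111\right) - 362461 = 1828701 - 362461 = 1466240$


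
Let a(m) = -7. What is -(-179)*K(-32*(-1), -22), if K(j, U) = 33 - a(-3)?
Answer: 7160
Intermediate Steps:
K(j, U) = 40 (K(j, U) = 33 - 1*(-7) = 33 + 7 = 40)
-(-179)*K(-32*(-1), -22) = -(-179)*40 = -179*(-40) = 7160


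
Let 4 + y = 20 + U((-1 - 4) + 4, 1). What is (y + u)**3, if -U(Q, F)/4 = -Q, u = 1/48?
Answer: 192100033/110592 ≈ 1737.0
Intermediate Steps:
u = 1/48 ≈ 0.020833
U(Q, F) = 4*Q (U(Q, F) = -(-4)*Q = 4*Q)
y = 12 (y = -4 + (20 + 4*((-1 - 4) + 4)) = -4 + (20 + 4*(-5 + 4)) = -4 + (20 + 4*(-1)) = -4 + (20 - 4) = -4 + 16 = 12)
(y + u)**3 = (12 + 1/48)**3 = (577/48)**3 = 192100033/110592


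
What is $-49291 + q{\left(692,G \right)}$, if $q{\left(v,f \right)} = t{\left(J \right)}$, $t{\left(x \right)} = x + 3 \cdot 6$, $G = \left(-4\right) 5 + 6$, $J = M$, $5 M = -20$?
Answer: $-49277$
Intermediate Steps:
$M = -4$ ($M = \frac{1}{5} \left(-20\right) = -4$)
$J = -4$
$G = -14$ ($G = -20 + 6 = -14$)
$t{\left(x \right)} = 18 + x$ ($t{\left(x \right)} = x + 18 = 18 + x$)
$q{\left(v,f \right)} = 14$ ($q{\left(v,f \right)} = 18 - 4 = 14$)
$-49291 + q{\left(692,G \right)} = -49291 + 14 = -49277$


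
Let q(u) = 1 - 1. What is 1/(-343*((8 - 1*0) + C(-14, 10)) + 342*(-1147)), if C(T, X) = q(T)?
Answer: -1/395018 ≈ -2.5315e-6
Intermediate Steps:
q(u) = 0
C(T, X) = 0
1/(-343*((8 - 1*0) + C(-14, 10)) + 342*(-1147)) = 1/(-343*((8 - 1*0) + 0) + 342*(-1147)) = 1/(-343*((8 + 0) + 0) - 392274) = 1/(-343*(8 + 0) - 392274) = 1/(-343*8 - 392274) = 1/(-2744 - 392274) = 1/(-395018) = -1/395018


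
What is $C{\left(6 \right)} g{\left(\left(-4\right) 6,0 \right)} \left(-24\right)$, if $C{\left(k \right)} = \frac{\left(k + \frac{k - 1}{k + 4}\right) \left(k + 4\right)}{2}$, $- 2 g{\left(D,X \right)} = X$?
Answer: $0$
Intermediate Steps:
$g{\left(D,X \right)} = - \frac{X}{2}$
$C{\left(k \right)} = \frac{\left(4 + k\right) \left(k + \frac{-1 + k}{4 + k}\right)}{2}$ ($C{\left(k \right)} = \left(k + \frac{-1 + k}{4 + k}\right) \left(4 + k\right) \frac{1}{2} = \left(4 + k\right) \left(k + \frac{-1 + k}{4 + k}\right) \frac{1}{2} = \frac{\left(4 + k\right) \left(k + \frac{-1 + k}{4 + k}\right)}{2}$)
$C{\left(6 \right)} g{\left(\left(-4\right) 6,0 \right)} \left(-24\right) = \left(- \frac{1}{2} + \frac{6^{2}}{2} + \frac{5}{2} \cdot 6\right) \left(\left(- \frac{1}{2}\right) 0\right) \left(-24\right) = \left(- \frac{1}{2} + \frac{1}{2} \cdot 36 + 15\right) 0 \left(-24\right) = \left(- \frac{1}{2} + 18 + 15\right) 0 \left(-24\right) = \frac{65}{2} \cdot 0 \left(-24\right) = 0 \left(-24\right) = 0$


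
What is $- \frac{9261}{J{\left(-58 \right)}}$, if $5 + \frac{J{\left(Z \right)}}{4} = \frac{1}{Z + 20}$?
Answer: $\frac{175959}{382} \approx 460.63$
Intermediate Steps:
$J{\left(Z \right)} = -20 + \frac{4}{20 + Z}$ ($J{\left(Z \right)} = -20 + \frac{4}{Z + 20} = -20 + \frac{4}{20 + Z}$)
$- \frac{9261}{J{\left(-58 \right)}} = - \frac{9261}{4 \frac{1}{20 - 58} \left(-99 - -290\right)} = - \frac{9261}{4 \frac{1}{-38} \left(-99 + 290\right)} = - \frac{9261}{4 \left(- \frac{1}{38}\right) 191} = - \frac{9261}{- \frac{382}{19}} = \left(-9261\right) \left(- \frac{19}{382}\right) = \frac{175959}{382}$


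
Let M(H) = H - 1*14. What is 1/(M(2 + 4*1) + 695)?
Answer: 1/687 ≈ 0.0014556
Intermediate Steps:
M(H) = -14 + H (M(H) = H - 14 = -14 + H)
1/(M(2 + 4*1) + 695) = 1/((-14 + (2 + 4*1)) + 695) = 1/((-14 + (2 + 4)) + 695) = 1/((-14 + 6) + 695) = 1/(-8 + 695) = 1/687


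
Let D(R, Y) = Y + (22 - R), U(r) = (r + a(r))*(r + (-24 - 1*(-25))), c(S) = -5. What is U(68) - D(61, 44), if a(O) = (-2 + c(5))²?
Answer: 8068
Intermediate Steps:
a(O) = 49 (a(O) = (-2 - 5)² = (-7)² = 49)
U(r) = (1 + r)*(49 + r) (U(r) = (r + 49)*(r + (-24 - 1*(-25))) = (49 + r)*(r + (-24 + 25)) = (49 + r)*(r + 1) = (49 + r)*(1 + r) = (1 + r)*(49 + r))
D(R, Y) = 22 + Y - R
U(68) - D(61, 44) = (49 + 68² + 50*68) - (22 + 44 - 1*61) = (49 + 4624 + 3400) - (22 + 44 - 61) = 8073 - 1*5 = 8073 - 5 = 8068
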